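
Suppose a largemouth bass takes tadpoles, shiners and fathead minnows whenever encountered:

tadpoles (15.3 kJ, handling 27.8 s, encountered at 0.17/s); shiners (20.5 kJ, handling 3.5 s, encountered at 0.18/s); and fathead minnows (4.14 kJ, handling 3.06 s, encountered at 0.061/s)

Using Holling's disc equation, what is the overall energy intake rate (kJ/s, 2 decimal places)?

1.00 kJ/s

R = (0.17×15.3 + 0.18×20.5 + 0.061×4.14) / (1 + 0.17×27.8 + 0.18×3.5 + 0.061×3.06) = 6.544/6.543 = 1 kJ/s.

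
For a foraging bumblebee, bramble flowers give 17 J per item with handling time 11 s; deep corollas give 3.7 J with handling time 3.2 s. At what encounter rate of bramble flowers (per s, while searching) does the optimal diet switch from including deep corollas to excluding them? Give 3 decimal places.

The zero-one rule: include deep corollas iff E₂/h₂ > λE₁/(1+λh₁). Equality gives the switch point.
λE₁h₂ = E₂ + λE₂h₁ ⇒ λ = E₂/(E₁h₂ − E₂h₁) = 3.7/(54.4 − 40.7) = 0.2701 per s.

0.270 per s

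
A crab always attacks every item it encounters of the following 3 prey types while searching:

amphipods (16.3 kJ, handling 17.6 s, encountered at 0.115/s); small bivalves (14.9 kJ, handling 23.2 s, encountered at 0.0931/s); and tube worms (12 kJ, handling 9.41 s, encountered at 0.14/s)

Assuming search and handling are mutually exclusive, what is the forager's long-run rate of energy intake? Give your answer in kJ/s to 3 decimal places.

0.760 kJ/s

Energy encountered per unit search time: 0.115×16.3 + 0.0931×14.9 + 0.14×12 = 4.942 kJ/s.
Handling time per unit search time: 0.115×17.6 + 0.0931×23.2 + 0.14×9.41 = 5.501.
Rate = 4.942/(1 + 5.501) = 0.7601 kJ/s.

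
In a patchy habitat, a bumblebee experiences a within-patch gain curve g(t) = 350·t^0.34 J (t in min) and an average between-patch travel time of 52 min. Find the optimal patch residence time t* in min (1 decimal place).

26.8 min

Optimal t* satisfies g'(t*) = g(t*)/(T + t*).
g'(t) = 0.34·350·t^-0.66. Setting 0.34·350·t^-0.66 = 350·t^0.34/(52+t) gives 0.34(52+t) = t, so 0.66·t = 0.34×52.
t* = 0.34×52/0.66 = 26.79 min.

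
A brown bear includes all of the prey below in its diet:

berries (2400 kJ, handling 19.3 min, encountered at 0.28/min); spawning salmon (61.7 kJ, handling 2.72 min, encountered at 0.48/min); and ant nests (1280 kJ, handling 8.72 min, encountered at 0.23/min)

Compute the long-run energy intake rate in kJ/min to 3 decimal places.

102.521 kJ/min

Energy encountered per unit search time: 0.28×2400 + 0.48×61.7 + 0.23×1280 = 996 kJ/min.
Handling time per unit search time: 0.28×19.3 + 0.48×2.72 + 0.23×8.72 = 8.715.
Rate = 996/(1 + 8.715) = 102.5 kJ/min.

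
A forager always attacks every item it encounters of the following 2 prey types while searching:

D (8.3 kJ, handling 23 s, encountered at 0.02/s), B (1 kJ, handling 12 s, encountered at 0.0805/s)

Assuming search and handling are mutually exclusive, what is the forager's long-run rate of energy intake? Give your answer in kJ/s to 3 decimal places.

R = Σλ_iE_i / (1 + Σλ_ih_i)
Numerator: 0.02×8.3 + 0.0805×1 = 0.2465
Denominator: 1 + 0.02×23 + 0.0805×12 = 2.426
R = 0.2465/2.426 = 0.1016 kJ/s

0.102 kJ/s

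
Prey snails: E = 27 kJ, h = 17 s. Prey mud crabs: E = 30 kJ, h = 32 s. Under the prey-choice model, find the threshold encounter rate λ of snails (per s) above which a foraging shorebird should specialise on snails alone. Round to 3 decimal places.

0.085 per s

The zero-one rule: include mud crabs iff E₂/h₂ > λE₁/(1+λh₁). Equality gives the switch point.
λE₁h₂ = E₂ + λE₂h₁ ⇒ λ = E₂/(E₁h₂ − E₂h₁) = 30/(864 − 510) = 0.08475 per s.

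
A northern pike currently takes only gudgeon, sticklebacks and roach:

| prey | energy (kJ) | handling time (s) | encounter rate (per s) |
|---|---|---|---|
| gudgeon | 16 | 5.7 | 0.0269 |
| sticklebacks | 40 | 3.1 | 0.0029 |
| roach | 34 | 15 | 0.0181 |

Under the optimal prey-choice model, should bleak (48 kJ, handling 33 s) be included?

Yes

Current rate: (0.0269×16 + 0.0029×40 + 0.0181×34)/(1 + 0.0269×5.7 + 0.0029×3.1 + 0.0181×15) = 0.8103 kJ/s.
Profitability of bleak: 48/33 = 1.455 kJ/s.
Since 1.455 > R, including bleak increases the long-run rate.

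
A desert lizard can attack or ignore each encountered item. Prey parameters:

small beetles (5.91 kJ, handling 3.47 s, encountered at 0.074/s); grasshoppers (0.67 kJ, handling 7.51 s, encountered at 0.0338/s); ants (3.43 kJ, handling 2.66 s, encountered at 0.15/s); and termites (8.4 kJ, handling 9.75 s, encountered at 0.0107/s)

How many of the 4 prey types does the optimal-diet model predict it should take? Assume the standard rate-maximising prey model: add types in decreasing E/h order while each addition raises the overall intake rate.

E/h in descending order: small beetles 1.7, ants 1.29, termites 0.862, grasshoppers 0.0892 kJ/s. The optimal diet is the largest prefix of this list for which every included type satisfies E_i/h_i > R on the types above it.
Rate on top 1: 0.348. ants: 1.29 > 0.348 → include.
Rate on top 2: 0.5749. termites: 0.862 > 0.5749 → include.
Rate on top 3: 0.5919. grasshoppers: 0.0892 < 0.5919 → exclude; stop.
Optimal diet: small beetles, ants, termites — 3 of 4 types.

3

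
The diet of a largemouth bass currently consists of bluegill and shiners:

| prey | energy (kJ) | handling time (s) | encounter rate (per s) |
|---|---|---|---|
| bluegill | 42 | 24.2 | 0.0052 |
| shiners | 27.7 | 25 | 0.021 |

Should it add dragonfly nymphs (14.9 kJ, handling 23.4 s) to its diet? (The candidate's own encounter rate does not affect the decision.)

Intake rate on the current diet: R = (0.0052×42 + 0.021×27.7) / (1 + 0.0052×24.2 + 0.021×25) = 0.8001/1.651 = 0.4847 kJ/s.
dragonfly nymphs: E/h = 14.9/23.4 = 0.6368 kJ/s.
0.6368 > 0.4847, so adding dragonfly nymphs raises the average — include it.

Yes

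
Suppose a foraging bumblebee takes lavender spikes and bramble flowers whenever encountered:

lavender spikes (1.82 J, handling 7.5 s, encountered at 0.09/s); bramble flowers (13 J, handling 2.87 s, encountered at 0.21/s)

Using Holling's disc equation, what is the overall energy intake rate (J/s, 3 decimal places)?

R = Σλ_iE_i / (1 + Σλ_ih_i)
Numerator: 0.09×1.82 + 0.21×13 = 2.894
Denominator: 1 + 0.09×7.5 + 0.21×2.87 = 2.278
R = 2.894/2.278 = 1.27 J/s

1.270 J/s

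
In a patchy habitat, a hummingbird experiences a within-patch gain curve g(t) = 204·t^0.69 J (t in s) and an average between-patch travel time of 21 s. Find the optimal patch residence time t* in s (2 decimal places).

By the marginal value theorem, leave when the instantaneous gain rate g'(t) equals the habitat-wide average g(t)/(T + t).
g'(t) = 0.69·204·t^-0.31. Setting 0.69·204·t^-0.31 = 204·t^0.69/(21+t) gives 0.69(21+t) = t, so 0.31·t = 0.69×21.
t* = 0.69×21/0.31 = 46.74 s.

46.74 s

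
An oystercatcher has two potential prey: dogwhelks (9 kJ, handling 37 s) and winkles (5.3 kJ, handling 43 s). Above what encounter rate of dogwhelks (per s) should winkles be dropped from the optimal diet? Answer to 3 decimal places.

At the threshold, the rate on dogwhelks alone equals the profitability of winkles: λ·9/(1 + λ·37) = 5.3/43 = 0.1233.
Rearranging, λ(9 − 0.1233×37) = 0.1233, so λ = 0.1233/4.44 = 0.02776 per s.

0.028 per s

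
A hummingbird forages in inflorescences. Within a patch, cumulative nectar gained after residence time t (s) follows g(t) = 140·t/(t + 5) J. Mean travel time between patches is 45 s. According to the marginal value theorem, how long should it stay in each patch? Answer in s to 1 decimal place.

Optimal t* satisfies g'(t*) = g(t*)/(T + t*).
g'(t) = 140·5/(t + 5)². Setting 140·5/(t+5)² = 140t/[(t+5)(45+t)] gives 5(45+t) = t(t+5), so t² = 5×45 = 225.
t* = √225 = 15 s.

15.0 s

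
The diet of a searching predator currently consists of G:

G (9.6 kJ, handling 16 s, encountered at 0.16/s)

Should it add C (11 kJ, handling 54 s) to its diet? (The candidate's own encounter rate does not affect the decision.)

Intake rate on the current diet: R = (0.16×9.6) / (1 + 0.16×16) = 1.536/3.56 = 0.4315 kJ/s.
Profitability of C: 11/54 = 0.2037 kJ/s.
0.2037 < 0.4315, so adding C would lower the average — exclude it.

No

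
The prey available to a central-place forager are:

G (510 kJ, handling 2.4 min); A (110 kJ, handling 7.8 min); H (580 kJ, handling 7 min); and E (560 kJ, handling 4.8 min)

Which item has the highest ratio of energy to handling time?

In descending order of E/h:
G: 510/2.4 = 212 kJ/min
E: 560/4.8 = 117 kJ/min
H: 580/7 = 82.9 kJ/min
A: 110/7.8 = 14.1 kJ/min

G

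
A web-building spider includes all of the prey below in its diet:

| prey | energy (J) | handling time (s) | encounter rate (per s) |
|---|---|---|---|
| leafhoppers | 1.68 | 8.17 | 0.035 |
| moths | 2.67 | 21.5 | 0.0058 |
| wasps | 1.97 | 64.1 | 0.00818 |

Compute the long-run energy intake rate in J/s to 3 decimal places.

0.047 J/s

R = Σλ_iE_i / (1 + Σλ_ih_i)
Numerator: 0.035×1.68 + 0.0058×2.67 + 0.00818×1.97 = 0.0904
Denominator: 1 + 0.035×8.17 + 0.0058×21.5 + 0.00818×64.1 = 1.935
R = 0.0904/1.935 = 0.04672 J/s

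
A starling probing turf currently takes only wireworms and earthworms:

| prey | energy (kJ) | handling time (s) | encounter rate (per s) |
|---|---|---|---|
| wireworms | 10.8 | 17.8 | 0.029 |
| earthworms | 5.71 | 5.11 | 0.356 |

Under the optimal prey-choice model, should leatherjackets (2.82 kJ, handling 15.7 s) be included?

Intake rate on the current diet: R = (0.029×10.8 + 0.356×5.71) / (1 + 0.029×17.8 + 0.356×5.11) = 2.346/3.335 = 0.7034 kJ/s.
leatherjackets: E/h = 2.82/15.7 = 0.1796 kJ/s.
Since 0.1796 < R, time spent handling leatherjackets is better spent searching.

No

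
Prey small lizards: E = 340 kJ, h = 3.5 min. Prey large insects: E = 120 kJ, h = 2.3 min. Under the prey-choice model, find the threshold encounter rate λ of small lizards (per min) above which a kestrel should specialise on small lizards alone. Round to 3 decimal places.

The zero-one rule: include large insects iff E₂/h₂ > λE₁/(1+λh₁). Equality gives the switch point.
λE₁h₂ = E₂ + λE₂h₁ ⇒ λ = E₂/(E₁h₂ − E₂h₁) = 120/(782 − 420) = 0.3315 per min.

0.331 per min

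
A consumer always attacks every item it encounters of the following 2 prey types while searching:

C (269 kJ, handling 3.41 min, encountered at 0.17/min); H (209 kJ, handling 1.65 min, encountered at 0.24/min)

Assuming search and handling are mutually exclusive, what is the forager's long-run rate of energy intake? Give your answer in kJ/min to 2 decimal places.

48.53 kJ/min

R = (0.17×269 + 0.24×209) / (1 + 0.17×3.41 + 0.24×1.65) = 95.89/1.976 = 48.53 kJ/min.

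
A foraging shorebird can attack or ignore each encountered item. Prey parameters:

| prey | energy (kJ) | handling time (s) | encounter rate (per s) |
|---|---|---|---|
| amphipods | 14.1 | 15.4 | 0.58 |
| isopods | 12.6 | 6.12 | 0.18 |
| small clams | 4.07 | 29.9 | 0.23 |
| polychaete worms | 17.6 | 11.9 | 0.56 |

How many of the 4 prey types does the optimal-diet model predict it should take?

Rank by E/h (kJ/s): isopods 2.06, polychaete worms 1.48, amphipods 0.916, small clams 0.136. Include each in turn until the next type's E/h falls below the running intake rate.
Rate on top 1: 1.079. polychaete worms: 1.48 > 1.079 → include.
Rate on top 2: 1.383. amphipods: 0.916 < 1.383 → exclude; stop.
Optimal diet: isopods, polychaete worms — 2 of 4 types.

2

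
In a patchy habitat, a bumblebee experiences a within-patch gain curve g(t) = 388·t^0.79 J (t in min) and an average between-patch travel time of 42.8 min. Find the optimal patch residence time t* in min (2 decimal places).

Optimal t* satisfies g'(t*) = g(t*)/(T + t*).
g'(t) = 0.79·388·t^-0.21. Setting 0.79·388·t^-0.21 = 388·t^0.79/(42.8+t) gives 0.79(42.8+t) = t, so 0.21·t = 0.79×42.8.
t* = 0.79×42.8/0.21 = 161 min.

161.01 min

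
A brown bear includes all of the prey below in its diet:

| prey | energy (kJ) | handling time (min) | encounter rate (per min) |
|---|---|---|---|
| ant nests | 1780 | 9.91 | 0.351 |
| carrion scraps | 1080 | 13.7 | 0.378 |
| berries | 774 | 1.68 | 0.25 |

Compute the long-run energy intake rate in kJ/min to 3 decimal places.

121.715 kJ/min

R = (0.351×1780 + 0.378×1080 + 0.25×774) / (1 + 0.351×9.91 + 0.378×13.7 + 0.25×1.68) = 1227/10.08 = 121.7 kJ/min.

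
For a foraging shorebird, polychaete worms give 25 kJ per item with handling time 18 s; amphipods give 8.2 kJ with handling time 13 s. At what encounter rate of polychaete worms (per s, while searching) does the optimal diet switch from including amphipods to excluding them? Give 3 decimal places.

Drop amphipods once their profitability E₂/h₂ falls below the rate achievable on polychaete worms alone: E₂/h₂ = λE₁/(1 + λh₁).
Solve for λ: λE₁h₂ = E₂(1 + λh₁) → λ(E₁h₂ − E₂h₁) = E₂ → λ = E₂/(E₁h₂ − E₂h₁).
λ = 8.2/(25×13 − 8.2×18) = 8.2/177.4 = 0.04622 per s.

0.046 per s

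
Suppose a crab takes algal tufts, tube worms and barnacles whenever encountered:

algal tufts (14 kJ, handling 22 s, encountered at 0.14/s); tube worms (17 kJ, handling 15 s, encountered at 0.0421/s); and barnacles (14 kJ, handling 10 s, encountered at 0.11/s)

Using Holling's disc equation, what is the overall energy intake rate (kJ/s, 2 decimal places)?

0.73 kJ/s

R = Σλ_iE_i / (1 + Σλ_ih_i)
Numerator: 0.14×14 + 0.0421×17 + 0.11×14 = 4.216
Denominator: 1 + 0.14×22 + 0.0421×15 + 0.11×10 = 5.812
R = 4.216/5.812 = 0.7254 kJ/s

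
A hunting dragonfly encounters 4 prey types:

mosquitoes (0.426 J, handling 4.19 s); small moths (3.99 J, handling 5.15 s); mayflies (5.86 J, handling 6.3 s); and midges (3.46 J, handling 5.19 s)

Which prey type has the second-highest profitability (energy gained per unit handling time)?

Profitability E/h (J/s): mosquitoes = 0.426/4.19 = 0.102, small moths = 3.99/5.15 = 0.775, mayflies = 5.86/6.3 = 0.93, midges = 3.46/5.19 = 0.667.
Ranked: mayflies > small moths > midges > mosquitoes.

small moths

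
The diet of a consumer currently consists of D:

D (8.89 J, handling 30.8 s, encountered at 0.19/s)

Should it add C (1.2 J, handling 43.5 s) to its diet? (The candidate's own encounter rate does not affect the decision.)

On D alone, R = ΣλE/(1+Σλh) = 1.689/6.852 = 0.2465 J/s.
Profitability of C: 1.2/43.5 = 0.02759 J/s.
Since 0.02759 < R, time spent handling C is better spent searching.

No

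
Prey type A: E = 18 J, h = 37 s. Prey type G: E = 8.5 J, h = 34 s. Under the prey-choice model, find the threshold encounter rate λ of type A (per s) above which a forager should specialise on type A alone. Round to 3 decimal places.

At the threshold, the rate on type A alone equals the profitability of type G: λ·18/(1 + λ·37) = 8.5/34 = 0.25.
Rearranging, λ(18 − 0.25×37) = 0.25, so λ = 0.25/8.75 = 0.02857 per s.

0.029 per s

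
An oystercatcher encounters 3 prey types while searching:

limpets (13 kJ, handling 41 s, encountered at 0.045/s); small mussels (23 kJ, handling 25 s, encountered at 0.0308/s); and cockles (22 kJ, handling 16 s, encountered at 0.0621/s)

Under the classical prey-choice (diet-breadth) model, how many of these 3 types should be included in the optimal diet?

Profitabilities (E/h, kJ/s): cockles 1.38, small mussels 0.92, limpets 0.317. Add prey in this order while the next type's profitability exceeds the intake rate on those already taken.
Rate on top 1: 0.6853. small mussels: 0.92 > 0.6853 → include.
Rate on top 2: 0.7507. limpets: 0.317 < 0.7507 → exclude; stop.
Optimal diet: cockles, small mussels — 2 of 3 types.

2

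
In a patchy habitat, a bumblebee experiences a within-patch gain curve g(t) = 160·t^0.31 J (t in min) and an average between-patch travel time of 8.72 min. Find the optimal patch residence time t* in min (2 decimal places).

3.92 min

Maximise g(t)/(T+t): set derivative to zero → g'(t)(T+t) = g(t).
g'(t) = 0.31·160·t^-0.69. Setting 0.31·160·t^-0.69 = 160·t^0.31/(8.72+t) gives 0.31(8.72+t) = t, so 0.69·t = 0.31×8.72.
t* = 0.31×8.72/0.69 = 3.918 min.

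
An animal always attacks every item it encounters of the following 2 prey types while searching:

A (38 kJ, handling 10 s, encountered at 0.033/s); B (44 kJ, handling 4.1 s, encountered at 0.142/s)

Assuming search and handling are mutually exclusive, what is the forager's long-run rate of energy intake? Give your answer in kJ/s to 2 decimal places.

3.92 kJ/s

R = (0.033×38 + 0.142×44) / (1 + 0.033×10 + 0.142×4.1) = 7.502/1.912 = 3.923 kJ/s.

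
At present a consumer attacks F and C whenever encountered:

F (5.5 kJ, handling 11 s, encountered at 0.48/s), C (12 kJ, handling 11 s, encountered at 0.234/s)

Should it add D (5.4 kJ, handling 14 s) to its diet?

No

Current rate: (0.48×5.5 + 0.234×12)/(1 + 0.48×11 + 0.234×11) = 0.6153 kJ/s.
Profitability of D: 5.4/14 = 0.3857 kJ/s.
Since 0.3857 < R, time spent handling D is better spent searching.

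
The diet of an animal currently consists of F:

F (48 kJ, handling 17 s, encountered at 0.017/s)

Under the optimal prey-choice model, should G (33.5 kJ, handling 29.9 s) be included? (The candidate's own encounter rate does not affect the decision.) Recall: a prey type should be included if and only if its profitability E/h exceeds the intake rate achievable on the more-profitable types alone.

Current rate: (0.017×48)/(1 + 0.017×17) = 0.633 kJ/s.
Profitability of G: 33.5/29.9 = 1.12 kJ/s.
1.12 > 0.633, so adding G raises the average — include it.

Yes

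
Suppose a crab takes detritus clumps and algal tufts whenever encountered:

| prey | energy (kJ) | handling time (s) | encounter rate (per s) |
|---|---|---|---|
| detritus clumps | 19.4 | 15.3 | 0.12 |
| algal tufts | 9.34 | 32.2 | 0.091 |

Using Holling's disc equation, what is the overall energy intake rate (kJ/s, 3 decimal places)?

R = (0.12×19.4 + 0.091×9.34) / (1 + 0.12×15.3 + 0.091×32.2) = 3.178/5.766 = 0.5511 kJ/s.

0.551 kJ/s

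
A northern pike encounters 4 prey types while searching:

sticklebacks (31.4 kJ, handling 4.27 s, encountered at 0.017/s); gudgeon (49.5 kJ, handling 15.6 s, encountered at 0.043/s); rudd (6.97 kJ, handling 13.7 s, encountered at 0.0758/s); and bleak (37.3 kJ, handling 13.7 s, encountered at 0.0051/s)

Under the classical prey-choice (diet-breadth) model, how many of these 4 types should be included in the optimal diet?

3

Rank by E/h (kJ/s): sticklebacks 7.35, gudgeon 3.17, bleak 2.72, rudd 0.509. Include each in turn until the next type's E/h falls below the running intake rate.
Rate on top 1: 0.4977. gudgeon: 3.17 > 0.4977 → include.
Rate on top 2: 1.527. bleak: 2.72 > 1.527 → include.
Rate on top 3: 1.573. rudd: 0.509 < 1.573 → exclude; stop.
Optimal diet: sticklebacks, gudgeon, bleak — 3 of 4 types.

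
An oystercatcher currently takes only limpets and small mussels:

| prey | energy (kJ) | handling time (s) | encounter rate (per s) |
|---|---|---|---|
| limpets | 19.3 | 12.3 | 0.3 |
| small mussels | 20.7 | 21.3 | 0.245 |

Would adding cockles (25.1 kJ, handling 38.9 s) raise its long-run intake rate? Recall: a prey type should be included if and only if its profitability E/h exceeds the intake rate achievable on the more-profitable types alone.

Current rate: (0.3×19.3 + 0.245×20.7)/(1 + 0.3×12.3 + 0.245×21.3) = 1.096 kJ/s.
Profitability of cockles: 25.1/38.9 = 0.6452 kJ/s.
0.6452 < 1.096, so adding cockles would lower the average — exclude it.

No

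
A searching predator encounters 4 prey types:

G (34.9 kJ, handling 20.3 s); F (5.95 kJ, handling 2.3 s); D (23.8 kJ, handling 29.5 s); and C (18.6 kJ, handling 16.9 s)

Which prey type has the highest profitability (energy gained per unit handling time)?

F

Profitability E/h (kJ/s): G = 34.9/20.3 = 1.72, F = 5.95/2.3 = 2.59, D = 23.8/29.5 = 0.807, C = 18.6/16.9 = 1.1.
Ranked: F > G > C > D.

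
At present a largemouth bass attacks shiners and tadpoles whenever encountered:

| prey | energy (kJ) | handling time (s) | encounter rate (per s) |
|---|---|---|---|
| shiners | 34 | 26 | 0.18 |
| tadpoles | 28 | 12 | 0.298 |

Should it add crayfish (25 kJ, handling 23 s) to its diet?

On shiners and tadpoles alone, R = ΣλE/(1+Σλh) = 14.46/9.256 = 1.563 kJ/s.
Profitability of crayfish: 25/23 = 1.087 kJ/s.
Since 1.087 < R, time spent handling crayfish is better spent searching.

No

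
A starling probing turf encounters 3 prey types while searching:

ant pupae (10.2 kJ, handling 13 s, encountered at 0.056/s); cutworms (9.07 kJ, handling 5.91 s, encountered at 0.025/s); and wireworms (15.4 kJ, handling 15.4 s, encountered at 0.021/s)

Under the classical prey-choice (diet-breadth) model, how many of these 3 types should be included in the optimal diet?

3

Profitabilities (E/h, kJ/s): cutworms 1.53, wireworms 1, ant pupae 0.785. Add prey in this order while the next type's profitability exceeds the intake rate on those already taken.
Rate on top 1: 0.1976. wireworms: 1 > 0.1976 → include.
Rate on top 2: 0.374. ant pupae: 0.785 > 0.374 → include.
Optimal diet: cutworms, wireworms, ant pupae — 3 of 3 types.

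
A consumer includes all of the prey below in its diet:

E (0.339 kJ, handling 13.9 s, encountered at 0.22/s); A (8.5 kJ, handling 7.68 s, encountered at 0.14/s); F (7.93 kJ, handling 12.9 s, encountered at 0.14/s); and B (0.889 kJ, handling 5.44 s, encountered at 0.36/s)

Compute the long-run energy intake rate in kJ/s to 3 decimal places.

0.303 kJ/s

R = Σλ_iE_i / (1 + Σλ_ih_i)
Numerator: 0.22×0.339 + 0.14×8.5 + 0.14×7.93 + 0.36×0.889 = 2.695
Denominator: 1 + 0.22×13.9 + 0.14×7.68 + 0.14×12.9 + 0.36×5.44 = 8.898
R = 2.695/8.898 = 0.3029 kJ/s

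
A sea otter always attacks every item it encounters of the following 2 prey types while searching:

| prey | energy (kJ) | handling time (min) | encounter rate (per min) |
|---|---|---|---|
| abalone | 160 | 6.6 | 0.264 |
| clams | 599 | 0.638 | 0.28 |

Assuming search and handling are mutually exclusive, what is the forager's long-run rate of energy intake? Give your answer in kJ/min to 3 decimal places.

71.879 kJ/min

R = Σλ_iE_i / (1 + Σλ_ih_i)
Numerator: 0.264×160 + 0.28×599 = 210
Denominator: 1 + 0.264×6.6 + 0.28×0.638 = 2.921
R = 210/2.921 = 71.88 kJ/min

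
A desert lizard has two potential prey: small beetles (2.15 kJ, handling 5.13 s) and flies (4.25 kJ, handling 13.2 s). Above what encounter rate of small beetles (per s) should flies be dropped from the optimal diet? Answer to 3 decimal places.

0.646 per s

Drop flies once their profitability E₂/h₂ falls below the rate achievable on small beetles alone: E₂/h₂ = λE₁/(1 + λh₁).
Solve for λ: λE₁h₂ = E₂(1 + λh₁) → λ(E₁h₂ − E₂h₁) = E₂ → λ = E₂/(E₁h₂ − E₂h₁).
λ = 4.25/(2.15×13.2 − 4.25×5.13) = 4.25/6.578 = 0.6461 per s.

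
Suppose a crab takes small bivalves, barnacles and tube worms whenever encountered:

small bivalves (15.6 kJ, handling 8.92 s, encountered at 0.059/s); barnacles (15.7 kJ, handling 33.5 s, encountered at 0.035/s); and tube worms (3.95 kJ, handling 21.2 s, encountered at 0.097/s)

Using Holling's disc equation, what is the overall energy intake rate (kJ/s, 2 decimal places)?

0.39 kJ/s

R = Σλ_iE_i / (1 + Σλ_ih_i)
Numerator: 0.059×15.6 + 0.035×15.7 + 0.097×3.95 = 1.853
Denominator: 1 + 0.059×8.92 + 0.035×33.5 + 0.097×21.2 = 4.755
R = 1.853/4.755 = 0.3897 kJ/s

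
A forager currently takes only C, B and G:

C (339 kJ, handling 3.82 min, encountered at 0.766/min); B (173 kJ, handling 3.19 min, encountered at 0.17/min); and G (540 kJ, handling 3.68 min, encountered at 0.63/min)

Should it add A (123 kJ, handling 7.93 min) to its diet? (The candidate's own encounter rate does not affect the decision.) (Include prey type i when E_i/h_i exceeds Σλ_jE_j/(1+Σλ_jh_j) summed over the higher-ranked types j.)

No

On C, B and G alone, R = ΣλE/(1+Σλh) = 629.3/6.787 = 92.72 kJ/min.
Profitability of A: 123/7.93 = 15.51 kJ/min.
Since 15.51 < R, time spent handling A is better spent searching.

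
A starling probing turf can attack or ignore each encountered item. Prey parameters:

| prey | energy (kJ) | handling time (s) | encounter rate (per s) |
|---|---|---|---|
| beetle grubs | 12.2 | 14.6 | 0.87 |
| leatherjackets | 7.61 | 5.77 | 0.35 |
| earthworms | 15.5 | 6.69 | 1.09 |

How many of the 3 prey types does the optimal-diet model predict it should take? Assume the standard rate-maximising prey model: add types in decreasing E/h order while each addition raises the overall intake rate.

Profitabilities (E/h, kJ/s): earthworms 2.32, leatherjackets 1.32, beetle grubs 0.836. Add prey in this order while the next type's profitability exceeds the intake rate on those already taken.
Rate on top 1: 2.037. leatherjackets: 1.32 < 2.037 → exclude; stop.
Optimal diet: earthworms — 1 of 3 types.

1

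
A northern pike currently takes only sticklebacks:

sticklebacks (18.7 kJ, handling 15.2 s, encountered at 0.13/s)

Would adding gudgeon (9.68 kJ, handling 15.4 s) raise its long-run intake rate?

Intake rate on the current diet: R = (0.13×18.7) / (1 + 0.13×15.2) = 2.431/2.976 = 0.8169 kJ/s.
Profitability of gudgeon: 9.68/15.4 = 0.6286 kJ/s.
0.6286 < 0.8169, so adding gudgeon would lower the average — exclude it.

No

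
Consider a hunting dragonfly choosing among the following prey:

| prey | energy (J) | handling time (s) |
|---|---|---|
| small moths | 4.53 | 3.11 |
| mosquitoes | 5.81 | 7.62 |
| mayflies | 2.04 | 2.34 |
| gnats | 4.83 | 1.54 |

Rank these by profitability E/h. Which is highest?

In descending order of E/h:
gnats: 4.83/1.54 = 3.14 J/s
small moths: 4.53/3.11 = 1.46 J/s
mayflies: 2.04/2.34 = 0.872 J/s
mosquitoes: 5.81/7.62 = 0.762 J/s

gnats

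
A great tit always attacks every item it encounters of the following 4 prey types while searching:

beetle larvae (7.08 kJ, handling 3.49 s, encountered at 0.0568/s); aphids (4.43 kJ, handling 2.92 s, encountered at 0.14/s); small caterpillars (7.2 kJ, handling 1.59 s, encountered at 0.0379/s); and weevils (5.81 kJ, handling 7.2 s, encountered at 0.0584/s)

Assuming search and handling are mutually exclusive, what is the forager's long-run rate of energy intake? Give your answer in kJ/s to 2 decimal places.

0.78 kJ/s

Energy encountered per unit search time: 0.0568×7.08 + 0.14×4.43 + 0.0379×7.2 + 0.0584×5.81 = 1.635 kJ/s.
Handling time per unit search time: 0.0568×3.49 + 0.14×2.92 + 0.0379×1.59 + 0.0584×7.2 = 1.088.
Rate = 1.635/(1 + 1.088) = 0.7829 kJ/s.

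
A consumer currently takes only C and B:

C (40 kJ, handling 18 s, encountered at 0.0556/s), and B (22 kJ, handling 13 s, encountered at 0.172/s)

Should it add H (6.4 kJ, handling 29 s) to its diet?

No

Current rate: (0.0556×40 + 0.172×22)/(1 + 0.0556×18 + 0.172×13) = 1.418 kJ/s.
H: E/h = 6.4/29 = 0.2207 kJ/s.
0.2207 < 1.418, so adding H would lower the average — exclude it.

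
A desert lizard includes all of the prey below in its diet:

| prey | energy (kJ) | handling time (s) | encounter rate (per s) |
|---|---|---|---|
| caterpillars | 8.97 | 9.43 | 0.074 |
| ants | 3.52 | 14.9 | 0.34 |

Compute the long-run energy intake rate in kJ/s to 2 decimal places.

0.28 kJ/s

Energy encountered per unit search time: 0.074×8.97 + 0.34×3.52 = 1.861 kJ/s.
Handling time per unit search time: 0.074×9.43 + 0.34×14.9 = 5.764.
Rate = 1.861/(1 + 5.764) = 0.2751 kJ/s.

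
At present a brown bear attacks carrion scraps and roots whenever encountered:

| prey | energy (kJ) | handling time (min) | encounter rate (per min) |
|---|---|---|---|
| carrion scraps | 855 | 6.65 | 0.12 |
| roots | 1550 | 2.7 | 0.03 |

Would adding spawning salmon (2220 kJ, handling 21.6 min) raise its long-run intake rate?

Yes

Current rate: (0.12×855 + 0.03×1550)/(1 + 0.12×6.65 + 0.03×2.7) = 79.35 kJ/min.
Profitability of spawning salmon: 2220/21.6 = 102.8 kJ/min.
Since 102.8 > R, including spawning salmon increases the long-run rate.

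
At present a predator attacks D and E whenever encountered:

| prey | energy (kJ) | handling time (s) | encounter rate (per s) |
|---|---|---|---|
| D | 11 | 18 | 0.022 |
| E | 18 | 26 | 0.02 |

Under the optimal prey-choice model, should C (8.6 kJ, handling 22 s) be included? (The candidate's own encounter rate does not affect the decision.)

Yes

Current rate: (0.022×11 + 0.02×18)/(1 + 0.022×18 + 0.02×26) = 0.3142 kJ/s.
C: E/h = 8.6/22 = 0.3909 kJ/s.
0.3909 > 0.3142, so adding C raises the average — include it.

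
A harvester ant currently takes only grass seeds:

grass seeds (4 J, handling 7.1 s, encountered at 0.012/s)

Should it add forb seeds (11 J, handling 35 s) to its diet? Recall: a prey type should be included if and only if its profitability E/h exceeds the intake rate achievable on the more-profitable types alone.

Yes

On grass seeds alone, R = ΣλE/(1+Σλh) = 0.048/1.085 = 0.04423 J/s.
Profitability of forb seeds: 11/35 = 0.3143 J/s.
Since 0.3143 > R, including forb seeds increases the long-run rate.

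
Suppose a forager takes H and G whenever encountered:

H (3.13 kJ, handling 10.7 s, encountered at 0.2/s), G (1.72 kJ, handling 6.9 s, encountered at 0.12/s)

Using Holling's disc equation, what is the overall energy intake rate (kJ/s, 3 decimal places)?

0.210 kJ/s

R = (0.2×3.13 + 0.12×1.72) / (1 + 0.2×10.7 + 0.12×6.9) = 0.8324/3.968 = 0.2098 kJ/s.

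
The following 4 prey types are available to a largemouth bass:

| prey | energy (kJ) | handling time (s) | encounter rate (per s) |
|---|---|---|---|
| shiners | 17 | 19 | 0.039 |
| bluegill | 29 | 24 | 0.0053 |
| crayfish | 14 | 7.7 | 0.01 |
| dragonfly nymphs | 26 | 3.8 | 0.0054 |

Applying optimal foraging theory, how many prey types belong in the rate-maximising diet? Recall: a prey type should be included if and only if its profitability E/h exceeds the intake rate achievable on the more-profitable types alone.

Profitabilities (E/h, kJ/s): dragonfly nymphs 6.84, crayfish 1.82, bluegill 1.21, shiners 0.895. Add prey in this order while the next type's profitability exceeds the intake rate on those already taken.
Rate on top 1: 0.1376. crayfish: 1.82 > 0.1376 → include.
Rate on top 2: 0.2555. bluegill: 1.21 > 0.2555 → include.
Rate on top 3: 0.3544. shiners: 0.895 > 0.3544 → include.
Optimal diet: dragonfly nymphs, crayfish, bluegill, shiners — 4 of 4 types.

4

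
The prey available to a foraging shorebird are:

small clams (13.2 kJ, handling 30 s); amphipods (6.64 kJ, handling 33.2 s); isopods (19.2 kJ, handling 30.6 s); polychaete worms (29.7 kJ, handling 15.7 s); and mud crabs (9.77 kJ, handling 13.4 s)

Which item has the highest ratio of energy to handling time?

polychaete worms

In descending order of E/h:
polychaete worms: 29.7/15.7 = 1.89 kJ/s
mud crabs: 9.77/13.4 = 0.729 kJ/s
isopods: 19.2/30.6 = 0.627 kJ/s
small clams: 13.2/30 = 0.44 kJ/s
amphipods: 6.64/33.2 = 0.2 kJ/s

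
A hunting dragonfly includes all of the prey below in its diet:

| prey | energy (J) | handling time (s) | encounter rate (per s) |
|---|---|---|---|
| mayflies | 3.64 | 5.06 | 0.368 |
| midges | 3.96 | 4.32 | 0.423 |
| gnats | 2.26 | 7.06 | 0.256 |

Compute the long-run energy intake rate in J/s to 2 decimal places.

0.55 J/s

Energy encountered per unit search time: 0.368×3.64 + 0.423×3.96 + 0.256×2.26 = 3.593 J/s.
Handling time per unit search time: 0.368×5.06 + 0.423×4.32 + 0.256×7.06 = 5.497.
Rate = 3.593/(1 + 5.497) = 0.5531 J/s.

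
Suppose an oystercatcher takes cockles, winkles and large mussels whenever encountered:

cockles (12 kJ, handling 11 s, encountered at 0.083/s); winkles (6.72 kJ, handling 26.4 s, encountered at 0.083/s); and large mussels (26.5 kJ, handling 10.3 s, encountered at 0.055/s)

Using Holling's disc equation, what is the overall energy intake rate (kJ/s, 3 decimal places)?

0.645 kJ/s

R = Σλ_iE_i / (1 + Σλ_ih_i)
Numerator: 0.083×12 + 0.083×6.72 + 0.055×26.5 = 3.011
Denominator: 1 + 0.083×11 + 0.083×26.4 + 0.055×10.3 = 4.671
R = 3.011/4.671 = 0.6447 kJ/s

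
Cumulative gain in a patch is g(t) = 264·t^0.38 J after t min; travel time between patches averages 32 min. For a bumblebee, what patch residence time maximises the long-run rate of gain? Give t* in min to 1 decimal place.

By the marginal value theorem, leave when the instantaneous gain rate g'(t) equals the habitat-wide average g(t)/(T + t).
g'(t) = 0.38·264·t^-0.62. Setting 0.38·264·t^-0.62 = 264·t^0.38/(32+t) gives 0.38(32+t) = t, so 0.62·t = 0.38×32.
t* = 0.38×32/0.62 = 19.61 min.

19.6 min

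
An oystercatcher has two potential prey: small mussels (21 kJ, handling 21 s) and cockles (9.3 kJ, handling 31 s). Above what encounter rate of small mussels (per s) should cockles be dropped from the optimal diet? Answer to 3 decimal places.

0.020 per s

At the threshold, the rate on small mussels alone equals the profitability of cockles: λ·21/(1 + λ·21) = 9.3/31 = 0.3.
Rearranging, λ(21 − 0.3×21) = 0.3, so λ = 0.3/14.7 = 0.02041 per s.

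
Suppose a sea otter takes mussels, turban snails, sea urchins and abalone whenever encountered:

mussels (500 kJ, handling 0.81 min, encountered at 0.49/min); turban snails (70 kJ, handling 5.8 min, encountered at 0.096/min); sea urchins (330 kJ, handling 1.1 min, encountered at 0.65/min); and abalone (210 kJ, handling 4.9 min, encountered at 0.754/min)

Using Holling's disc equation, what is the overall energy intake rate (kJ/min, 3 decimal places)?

R = (0.49×500 + 0.096×70 + 0.65×330 + 0.754×210) / (1 + 0.49×0.81 + 0.096×5.8 + 0.65×1.1 + 0.754×4.9) = 624.6/6.363 = 98.15 kJ/min.

98.150 kJ/min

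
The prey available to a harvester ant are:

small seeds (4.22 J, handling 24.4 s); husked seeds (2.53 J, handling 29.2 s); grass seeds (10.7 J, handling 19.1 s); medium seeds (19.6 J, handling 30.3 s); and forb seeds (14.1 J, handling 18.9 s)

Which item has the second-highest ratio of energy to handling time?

medium seeds

In descending order of E/h:
forb seeds: 14.1/18.9 = 0.746 J/s
medium seeds: 19.6/30.3 = 0.647 J/s
grass seeds: 10.7/19.1 = 0.56 J/s
small seeds: 4.22/24.4 = 0.173 J/s
husked seeds: 2.53/29.2 = 0.0866 J/s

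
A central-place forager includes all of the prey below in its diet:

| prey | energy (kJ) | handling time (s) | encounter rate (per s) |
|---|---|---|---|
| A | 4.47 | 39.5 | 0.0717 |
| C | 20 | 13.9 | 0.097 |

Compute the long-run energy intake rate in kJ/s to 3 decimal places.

0.436 kJ/s

Energy encountered per unit search time: 0.0717×4.47 + 0.097×20 = 2.26 kJ/s.
Handling time per unit search time: 0.0717×39.5 + 0.097×13.9 = 4.18.
Rate = 2.26/(1 + 4.18) = 0.4364 kJ/s.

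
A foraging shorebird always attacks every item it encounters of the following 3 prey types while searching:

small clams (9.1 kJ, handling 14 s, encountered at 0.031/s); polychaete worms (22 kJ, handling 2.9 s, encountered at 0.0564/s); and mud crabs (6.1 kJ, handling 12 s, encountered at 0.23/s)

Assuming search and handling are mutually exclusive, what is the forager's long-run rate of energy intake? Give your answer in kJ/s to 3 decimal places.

0.671 kJ/s

R = Σλ_iE_i / (1 + Σλ_ih_i)
Numerator: 0.031×9.1 + 0.0564×22 + 0.23×6.1 = 2.926
Denominator: 1 + 0.031×14 + 0.0564×2.9 + 0.23×12 = 4.358
R = 2.926/4.358 = 0.6715 kJ/s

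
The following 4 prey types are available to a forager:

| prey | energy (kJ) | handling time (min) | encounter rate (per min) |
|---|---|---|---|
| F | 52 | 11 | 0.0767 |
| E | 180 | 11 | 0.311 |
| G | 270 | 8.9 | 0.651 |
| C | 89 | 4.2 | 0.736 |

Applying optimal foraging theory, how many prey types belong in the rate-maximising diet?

1

Rank by E/h (kJ/min): G 30.3, C 21.2, E 16.4, F 4.73. Include each in turn until the next type's E/h falls below the running intake rate.
Rate on top 1: 25.87. C: 21.2 < 25.87 → exclude; stop.
Optimal diet: G — 1 of 4 types.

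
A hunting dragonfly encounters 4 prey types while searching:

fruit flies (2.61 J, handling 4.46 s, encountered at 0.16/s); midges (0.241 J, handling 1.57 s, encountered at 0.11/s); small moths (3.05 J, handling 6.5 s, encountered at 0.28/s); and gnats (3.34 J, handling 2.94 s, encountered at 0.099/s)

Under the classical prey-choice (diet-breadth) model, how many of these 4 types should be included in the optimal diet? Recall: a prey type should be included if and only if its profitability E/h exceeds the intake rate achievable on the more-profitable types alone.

3

Rank by E/h (J/s): gnats 1.14, fruit flies 0.585, small moths 0.469, midges 0.154. Include each in turn until the next type's E/h falls below the running intake rate.
Rate on top 1: 0.2561. fruit flies: 0.585 > 0.2561 → include.
Rate on top 2: 0.3733. small moths: 0.469 > 0.3733 → include.
Rate on top 3: 0.4189. midges: 0.154 < 0.4189 → exclude; stop.
Optimal diet: gnats, fruit flies, small moths — 3 of 4 types.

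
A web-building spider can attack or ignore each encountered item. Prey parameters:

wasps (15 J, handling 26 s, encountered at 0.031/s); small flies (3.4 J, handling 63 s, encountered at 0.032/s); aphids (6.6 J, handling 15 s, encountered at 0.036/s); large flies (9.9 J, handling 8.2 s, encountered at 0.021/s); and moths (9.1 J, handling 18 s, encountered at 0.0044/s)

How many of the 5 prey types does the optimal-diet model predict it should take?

Profitabilities (E/h, J/s): large flies 1.21, wasps 0.577, moths 0.506, aphids 0.44, small flies 0.054. Add prey in this order while the next type's profitability exceeds the intake rate on those already taken.
Rate on top 1: 0.1774. wasps: 0.577 > 0.1774 → include.
Rate on top 2: 0.3402. moths: 0.506 > 0.3402 → include.
Rate on top 3: 0.3465. aphids: 0.44 > 0.3465 → include.
Rate on top 4: 0.366. small flies: 0.054 < 0.366 → exclude; stop.
Optimal diet: large flies, wasps, moths, aphids — 4 of 5 types.

4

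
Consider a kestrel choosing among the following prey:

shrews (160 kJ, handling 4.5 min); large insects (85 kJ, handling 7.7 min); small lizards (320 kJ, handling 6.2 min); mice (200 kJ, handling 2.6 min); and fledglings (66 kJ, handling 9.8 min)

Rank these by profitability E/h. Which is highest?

In descending order of E/h:
mice: 200/2.6 = 76.9 kJ/min
small lizards: 320/6.2 = 51.6 kJ/min
shrews: 160/4.5 = 35.6 kJ/min
large insects: 85/7.7 = 11 kJ/min
fledglings: 66/9.8 = 6.73 kJ/min

mice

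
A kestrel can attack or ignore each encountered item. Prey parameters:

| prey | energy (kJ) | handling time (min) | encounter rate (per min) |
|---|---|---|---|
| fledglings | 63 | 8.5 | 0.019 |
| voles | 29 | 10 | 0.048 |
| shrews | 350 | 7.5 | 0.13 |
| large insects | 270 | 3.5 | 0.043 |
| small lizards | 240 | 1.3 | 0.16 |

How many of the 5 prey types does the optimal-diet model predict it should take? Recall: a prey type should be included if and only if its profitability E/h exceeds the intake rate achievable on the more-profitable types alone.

3

E/h in descending order: small lizards 185, large insects 77.1, shrews 46.7, fledglings 7.41, voles 2.9 kJ/min. The optimal diet is the largest prefix of this list for which every included type satisfies E_i/h_i > R on the types above it.
Rate on top 1: 31.79. large insects: 77.1 > 31.79 → include.
Rate on top 2: 36.81. shrews: 46.7 > 36.81 → include.
Rate on top 3: 40.93. fledglings: 7.41 < 40.93 → exclude; stop.
Optimal diet: small lizards, large insects, shrews — 3 of 5 types.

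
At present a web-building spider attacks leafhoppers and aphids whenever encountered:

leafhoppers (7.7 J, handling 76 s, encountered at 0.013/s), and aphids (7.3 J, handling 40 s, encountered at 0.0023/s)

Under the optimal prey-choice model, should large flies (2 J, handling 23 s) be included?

Current rate: (0.013×7.7 + 0.0023×7.3)/(1 + 0.013×76 + 0.0023×40) = 0.0562 J/s.
large flies: E/h = 2/23 = 0.08696 J/s.
Since 0.08696 > R, including large flies increases the long-run rate.

Yes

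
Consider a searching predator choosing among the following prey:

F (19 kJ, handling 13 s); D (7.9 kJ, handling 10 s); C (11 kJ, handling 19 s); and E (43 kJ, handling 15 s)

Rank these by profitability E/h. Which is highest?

Profitability E/h (kJ/s): F = 19/13 = 1.46, D = 7.9/10 = 0.79, C = 11/19 = 0.579, E = 43/15 = 2.87.
Ranked: E > F > D > C.

E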